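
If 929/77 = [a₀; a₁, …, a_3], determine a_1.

929 = 12·77 + 5, so a_0 = 12
77 = 15·5 + 2, so a_1 = 15

15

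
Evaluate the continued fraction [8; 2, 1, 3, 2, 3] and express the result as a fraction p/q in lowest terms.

a_0 = 8: 8/1
a_1 = 2: 17/2
a_2 = 1: 25/3
a_3 = 3: 92/11
a_4 = 2: 209/25
a_5 = 3: 719/86

719/86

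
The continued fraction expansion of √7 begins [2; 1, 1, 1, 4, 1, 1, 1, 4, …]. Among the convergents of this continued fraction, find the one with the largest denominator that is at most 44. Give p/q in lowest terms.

List convergents until the denominator exceeds the bound:
a_0 = 2: 2/1  (≤ bound)
a_1 = 1: 3/1  (≤ bound)
a_2 = 1: 5/2  (≤ bound)
a_3 = 1: 8/3  (≤ bound)
a_4 = 4: 37/14  (≤ bound)
a_5 = 1: 45/17  (≤ bound)
a_6 = 1: 82/31  (≤ bound)
a_7 = 1: 127/48  (> 44, stop)

82/31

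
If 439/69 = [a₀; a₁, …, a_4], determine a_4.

Apply division with remainder until the remainder is 0:
439 ÷ 69 → quotient 6, remainder 25
69 ÷ 25 → quotient 2, remainder 19
25 ÷ 19 → quotient 1, remainder 6
19 ÷ 6 → quotient 3, remainder 1
6 ÷ 1 → quotient 6, remainder 0

6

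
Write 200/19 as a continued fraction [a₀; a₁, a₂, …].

[10; 1, 1, 9]

⌊200/19⌋ = 10, remainder 10
⌊19/10⌋ = 1, remainder 9
⌊10/9⌋ = 1, remainder 1
⌊9/1⌋ = 9, remainder 0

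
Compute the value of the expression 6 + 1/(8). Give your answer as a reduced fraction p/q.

Starting at the tail and folding back:
Start with 8.
6 + 1/(8/1) = 6 + 1/8 = 49/8

49/8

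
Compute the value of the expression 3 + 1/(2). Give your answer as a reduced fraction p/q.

7/2

a_0 = 3: 3/1
a_1 = 2: 7/2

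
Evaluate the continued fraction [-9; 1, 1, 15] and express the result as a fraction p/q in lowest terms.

-263/31

Start with 15.
1 + 1/(15/1) = 1 + 1/15 = 16/15
1 + 1/(16/15) = 1 + 15/16 = 31/16
-9 + 1/(31/16) = -9 + 16/31 = -263/31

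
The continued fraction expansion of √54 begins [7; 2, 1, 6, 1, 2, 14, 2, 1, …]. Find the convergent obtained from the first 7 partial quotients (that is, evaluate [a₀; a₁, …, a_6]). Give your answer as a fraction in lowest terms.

Start with 14.
2 + 1/(14/1) = 2 + 1/14 = 29/14
1 + 1/(29/14) = 1 + 14/29 = 43/29
6 + 1/(43/29) = 6 + 29/43 = 287/43
1 + 1/(287/43) = 1 + 43/287 = 330/287
2 + 1/(330/287) = 2 + 287/330 = 947/330
7 + 1/(947/330) = 7 + 330/947 = 6959/947

6959/947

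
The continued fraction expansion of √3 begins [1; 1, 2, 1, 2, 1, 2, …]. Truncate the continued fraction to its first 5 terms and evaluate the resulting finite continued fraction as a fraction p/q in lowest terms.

Start with 2.
1 + 1/(2/1) = 1 + 1/2 = 3/2
2 + 1/(3/2) = 2 + 2/3 = 8/3
1 + 1/(8/3) = 1 + 3/8 = 11/8
1 + 1/(11/8) = 1 + 8/11 = 19/11

19/11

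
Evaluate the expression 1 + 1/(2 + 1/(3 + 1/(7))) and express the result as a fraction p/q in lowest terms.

Start with 7.
3 + 1/(7/1) = 3 + 1/7 = 22/7
2 + 1/(22/7) = 2 + 7/22 = 51/22
1 + 1/(51/22) = 1 + 22/51 = 73/51

73/51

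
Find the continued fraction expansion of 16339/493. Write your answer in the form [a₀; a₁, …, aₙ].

16339 ÷ 493 → quotient 33, remainder 70
493 ÷ 70 → quotient 7, remainder 3
70 ÷ 3 → quotient 23, remainder 1
3 ÷ 1 → quotient 3, remainder 0

[33; 7, 23, 3]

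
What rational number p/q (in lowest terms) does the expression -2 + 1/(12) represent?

-23/12

Work from the innermost term outward:
Start with 12.
-2 + 1/(12/1) = -2 + 1/12 = -23/12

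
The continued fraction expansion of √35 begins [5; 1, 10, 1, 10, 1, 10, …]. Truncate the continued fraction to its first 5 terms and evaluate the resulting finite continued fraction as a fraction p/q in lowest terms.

775/131

Start with 10.
1 + 1/(10/1) = 1 + 1/10 = 11/10
10 + 1/(11/10) = 10 + 10/11 = 120/11
1 + 1/(120/11) = 1 + 11/120 = 131/120
5 + 1/(131/120) = 5 + 120/131 = 775/131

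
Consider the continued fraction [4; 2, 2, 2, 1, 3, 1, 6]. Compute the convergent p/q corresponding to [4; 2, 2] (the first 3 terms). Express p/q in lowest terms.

a_0 = 4: 4/1
a_1 = 2: 9/2
a_2 = 2: 22/5

22/5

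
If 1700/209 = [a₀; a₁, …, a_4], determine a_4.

1700 ÷ 209 → quotient 8, remainder 28
209 ÷ 28 → quotient 7, remainder 13
28 ÷ 13 → quotient 2, remainder 2
13 ÷ 2 → quotient 6, remainder 1
2 ÷ 1 → quotient 2, remainder 0

2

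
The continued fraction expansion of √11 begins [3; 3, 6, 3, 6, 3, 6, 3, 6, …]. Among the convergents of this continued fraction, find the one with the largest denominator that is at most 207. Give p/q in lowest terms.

199/60

a_0 = 3: 3/1  (≤ bound)
a_1 = 3: 10/3  (≤ bound)
a_2 = 6: 63/19  (≤ bound)
a_3 = 3: 199/60  (≤ bound)
a_4 = 6: 1257/379  (> 207, stop)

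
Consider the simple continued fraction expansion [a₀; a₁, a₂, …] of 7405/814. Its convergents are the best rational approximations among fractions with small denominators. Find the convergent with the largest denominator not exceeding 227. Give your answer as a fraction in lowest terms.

937/103

a_0 = 9: 9/1  (≤ bound)
a_1 = 10: 91/10  (≤ bound)
a_2 = 3: 282/31  (≤ bound)
a_3 = 3: 937/103  (≤ bound)
a_4 = 2: 2156/237  (> 227, stop)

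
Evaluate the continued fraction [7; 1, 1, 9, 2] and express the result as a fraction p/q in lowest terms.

301/40

Start with 2.
9 + 1/(2/1) = 9 + 1/2 = 19/2
1 + 1/(19/2) = 1 + 2/19 = 21/19
1 + 1/(21/19) = 1 + 19/21 = 40/21
7 + 1/(40/21) = 7 + 21/40 = 301/40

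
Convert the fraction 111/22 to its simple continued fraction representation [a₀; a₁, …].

111 = 5·22 + 1, so a_0 = 5
22 = 22·1 + 0, so a_1 = 22

[5; 22]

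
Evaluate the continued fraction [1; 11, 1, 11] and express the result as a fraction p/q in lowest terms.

Start with 11.
1 + 1/(11/1) = 1 + 1/11 = 12/11
11 + 1/(12/11) = 11 + 11/12 = 143/12
1 + 1/(143/12) = 1 + 12/143 = 155/143

155/143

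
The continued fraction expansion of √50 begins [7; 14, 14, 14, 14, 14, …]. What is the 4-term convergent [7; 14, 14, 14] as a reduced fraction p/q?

19601/2772

a_0 = 7: 7/1
a_1 = 14: 99/14
a_2 = 14: 1393/197
a_3 = 14: 19601/2772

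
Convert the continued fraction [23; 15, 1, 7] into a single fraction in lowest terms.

Starting at the tail and folding back:
Start with 7.
1 + 1/(7/1) = 1 + 1/7 = 8/7
15 + 1/(8/7) = 15 + 7/8 = 127/8
23 + 1/(127/8) = 23 + 8/127 = 2929/127

2929/127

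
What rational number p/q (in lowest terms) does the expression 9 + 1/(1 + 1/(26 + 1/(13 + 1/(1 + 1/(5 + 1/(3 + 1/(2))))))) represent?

164261/16487

a_0 = 9: 9/1
a_1 = 1: 10/1
a_2 = 26: 269/27
a_3 = 13: 3507/352
a_4 = 1: 3776/379
a_5 = 5: 22387/2247
a_6 = 3: 70937/7120
a_7 = 2: 164261/16487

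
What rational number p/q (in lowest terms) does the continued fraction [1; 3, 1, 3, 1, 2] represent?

67/53

Start with 2.
1 + 1/(2/1) = 1 + 1/2 = 3/2
3 + 1/(3/2) = 3 + 2/3 = 11/3
1 + 1/(11/3) = 1 + 3/11 = 14/11
3 + 1/(14/11) = 3 + 11/14 = 53/14
1 + 1/(53/14) = 1 + 14/53 = 67/53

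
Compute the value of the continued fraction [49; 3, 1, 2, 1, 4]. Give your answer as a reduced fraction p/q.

Build up convergents one term at a time:
a_0 = 49: 49/1
a_1 = 3: 148/3
a_2 = 1: 197/4
a_3 = 2: 542/11
a_4 = 1: 739/15
a_5 = 4: 3498/71

3498/71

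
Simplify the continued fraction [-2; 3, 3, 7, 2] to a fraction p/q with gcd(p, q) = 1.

a_0 = -2: -2/1
a_1 = 3: -5/3
a_2 = 3: -17/10
a_3 = 7: -124/73
a_4 = 2: -265/156

-265/156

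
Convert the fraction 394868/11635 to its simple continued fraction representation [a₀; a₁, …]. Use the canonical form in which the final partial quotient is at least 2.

Run the Euclidean algorithm, recording each quotient:
394868 ÷ 11635 → quotient 33, remainder 10913
11635 ÷ 10913 → quotient 1, remainder 722
10913 ÷ 722 → quotient 15, remainder 83
722 ÷ 83 → quotient 8, remainder 58
83 ÷ 58 → quotient 1, remainder 25
58 ÷ 25 → quotient 2, remainder 8
25 ÷ 8 → quotient 3, remainder 1
8 ÷ 1 → quotient 8, remainder 0

[33; 1, 15, 8, 1, 2, 3, 8]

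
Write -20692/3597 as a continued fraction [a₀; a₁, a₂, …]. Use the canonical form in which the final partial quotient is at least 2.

⌊-20692/3597⌋ = -6, remainder 890
⌊3597/890⌋ = 4, remainder 37
⌊890/37⌋ = 24, remainder 2
⌊37/2⌋ = 18, remainder 1
⌊2/1⌋ = 2, remainder 0

[-6; 4, 24, 18, 2]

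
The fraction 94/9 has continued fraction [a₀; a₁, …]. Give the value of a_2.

94 ÷ 9 → quotient 10, remainder 4
9 ÷ 4 → quotient 2, remainder 1
4 ÷ 1 → quotient 4, remainder 0

4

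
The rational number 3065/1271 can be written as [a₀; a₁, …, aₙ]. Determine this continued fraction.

Apply division with remainder until the remainder is 0:
⌊3065/1271⌋ = 2, remainder 523
⌊1271/523⌋ = 2, remainder 225
⌊523/225⌋ = 2, remainder 73
⌊225/73⌋ = 3, remainder 6
⌊73/6⌋ = 12, remainder 1
⌊6/1⌋ = 6, remainder 0

[2; 2, 2, 3, 12, 6]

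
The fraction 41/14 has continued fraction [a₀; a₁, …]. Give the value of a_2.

Repeatedly divide and take the remainder:
41 = 2·14 + 13, so a_0 = 2
14 = 1·13 + 1, so a_1 = 1
13 = 13·1 + 0, so a_2 = 13

13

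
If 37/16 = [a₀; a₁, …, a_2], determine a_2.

5

⌊37/16⌋ = 2, remainder 5
⌊16/5⌋ = 3, remainder 1
⌊5/1⌋ = 5, remainder 0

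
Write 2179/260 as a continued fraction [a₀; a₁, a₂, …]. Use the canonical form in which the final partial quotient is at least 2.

[8; 2, 1, 1, 1, 2, 12]

⌊2179/260⌋ = 8, remainder 99
⌊260/99⌋ = 2, remainder 62
⌊99/62⌋ = 1, remainder 37
⌊62/37⌋ = 1, remainder 25
⌊37/25⌋ = 1, remainder 12
⌊25/12⌋ = 2, remainder 1
⌊12/1⌋ = 12, remainder 0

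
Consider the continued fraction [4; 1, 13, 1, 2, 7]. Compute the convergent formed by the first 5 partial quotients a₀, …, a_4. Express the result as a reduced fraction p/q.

217/44

Build up convergents one term at a time:
a_0 = 4: 4/1
a_1 = 1: 5/1
a_2 = 13: 69/14
a_3 = 1: 74/15
a_4 = 2: 217/44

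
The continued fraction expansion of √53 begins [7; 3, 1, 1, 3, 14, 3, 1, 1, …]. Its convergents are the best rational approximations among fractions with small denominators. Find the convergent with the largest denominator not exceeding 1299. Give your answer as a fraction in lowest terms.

a_0 = 7: 7/1  (≤ bound)
a_1 = 3: 22/3  (≤ bound)
a_2 = 1: 29/4  (≤ bound)
a_3 = 1: 51/7  (≤ bound)
a_4 = 3: 182/25  (≤ bound)
a_5 = 14: 2599/357  (≤ bound)
a_6 = 3: 7979/1096  (≤ bound)
a_7 = 1: 10578/1453  (> 1299, stop)

7979/1096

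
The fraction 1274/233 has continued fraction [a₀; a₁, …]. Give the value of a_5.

3

Apply division with remainder until the remainder is 0:
1274 ÷ 233 → quotient 5, remainder 109
233 ÷ 109 → quotient 2, remainder 15
109 ÷ 15 → quotient 7, remainder 4
15 ÷ 4 → quotient 3, remainder 3
4 ÷ 3 → quotient 1, remainder 1
3 ÷ 1 → quotient 3, remainder 0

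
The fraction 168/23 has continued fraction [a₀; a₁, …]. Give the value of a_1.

3

⌊168/23⌋ = 7, remainder 7
⌊23/7⌋ = 3, remainder 2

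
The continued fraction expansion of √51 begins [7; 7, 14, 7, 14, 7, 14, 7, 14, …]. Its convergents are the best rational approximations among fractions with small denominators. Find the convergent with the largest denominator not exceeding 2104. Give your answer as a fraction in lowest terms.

List convergents until the denominator exceeds the bound:
a_0 = 7: 7/1  (≤ bound)
a_1 = 7: 50/7  (≤ bound)
a_2 = 14: 707/99  (≤ bound)
a_3 = 7: 4999/700  (≤ bound)
a_4 = 14: 70693/9899  (> 2104, stop)

4999/700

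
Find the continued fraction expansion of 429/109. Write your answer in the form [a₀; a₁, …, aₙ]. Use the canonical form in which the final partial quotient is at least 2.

[3; 1, 14, 1, 1, 3]

429 = 3·109 + 102, so a_0 = 3
109 = 1·102 + 7, so a_1 = 1
102 = 14·7 + 4, so a_2 = 14
7 = 1·4 + 3, so a_3 = 1
4 = 1·3 + 1, so a_4 = 1
3 = 3·1 + 0, so a_5 = 3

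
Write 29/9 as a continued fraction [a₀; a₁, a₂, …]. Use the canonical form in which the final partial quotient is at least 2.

⌊29/9⌋ = 3, remainder 2
⌊9/2⌋ = 4, remainder 1
⌊2/1⌋ = 2, remainder 0

[3; 4, 2]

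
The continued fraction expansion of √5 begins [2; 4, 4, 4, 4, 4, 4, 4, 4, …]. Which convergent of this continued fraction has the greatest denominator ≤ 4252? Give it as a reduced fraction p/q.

List convergents until the denominator exceeds the bound:
a_0 = 2: 2/1  (≤ bound)
a_1 = 4: 9/4  (≤ bound)
a_2 = 4: 38/17  (≤ bound)
a_3 = 4: 161/72  (≤ bound)
a_4 = 4: 682/305  (≤ bound)
a_5 = 4: 2889/1292  (≤ bound)
a_6 = 4: 12238/5473  (> 4252, stop)

2889/1292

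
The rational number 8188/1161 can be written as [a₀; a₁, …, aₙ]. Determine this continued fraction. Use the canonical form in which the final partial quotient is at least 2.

⌊8188/1161⌋ = 7, remainder 61
⌊1161/61⌋ = 19, remainder 2
⌊61/2⌋ = 30, remainder 1
⌊2/1⌋ = 2, remainder 0

[7; 19, 30, 2]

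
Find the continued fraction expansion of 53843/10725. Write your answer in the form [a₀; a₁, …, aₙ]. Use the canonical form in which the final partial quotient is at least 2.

53843 = 5·10725 + 218, so a_0 = 5
10725 = 49·218 + 43, so a_1 = 49
218 = 5·43 + 3, so a_2 = 5
43 = 14·3 + 1, so a_3 = 14
3 = 3·1 + 0, so a_4 = 3

[5; 49, 5, 14, 3]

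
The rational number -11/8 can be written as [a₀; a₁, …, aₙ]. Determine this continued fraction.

Repeatedly divide and take the remainder:
-11 ÷ 8 → quotient -2, remainder 5
8 ÷ 5 → quotient 1, remainder 3
5 ÷ 3 → quotient 1, remainder 2
3 ÷ 2 → quotient 1, remainder 1
2 ÷ 1 → quotient 2, remainder 0

[-2; 1, 1, 1, 2]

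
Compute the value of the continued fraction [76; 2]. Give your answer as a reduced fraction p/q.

Start with 2.
76 + 1/(2/1) = 76 + 1/2 = 153/2

153/2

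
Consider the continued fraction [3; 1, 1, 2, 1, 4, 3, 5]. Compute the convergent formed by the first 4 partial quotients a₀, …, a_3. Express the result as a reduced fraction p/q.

18/5

Build up convergents one term at a time:
a_0 = 3: 3/1
a_1 = 1: 4/1
a_2 = 1: 7/2
a_3 = 2: 18/5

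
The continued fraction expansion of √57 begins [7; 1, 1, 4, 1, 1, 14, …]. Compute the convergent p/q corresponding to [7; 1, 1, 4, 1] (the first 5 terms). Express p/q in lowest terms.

Collapse the nested fraction from the inside out:
Start with 1.
4 + 1/(1/1) = 4 + 1/1 = 5/1
1 + 1/(5/1) = 1 + 1/5 = 6/5
1 + 1/(6/5) = 1 + 5/6 = 11/6
7 + 1/(11/6) = 7 + 6/11 = 83/11

83/11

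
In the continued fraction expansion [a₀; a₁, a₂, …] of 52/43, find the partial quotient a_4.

Repeatedly divide and take the remainder:
⌊52/43⌋ = 1, remainder 9
⌊43/9⌋ = 4, remainder 7
⌊9/7⌋ = 1, remainder 2
⌊7/2⌋ = 3, remainder 1
⌊2/1⌋ = 2, remainder 0

2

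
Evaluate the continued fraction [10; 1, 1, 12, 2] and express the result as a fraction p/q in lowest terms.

Starting at the tail and folding back:
Start with 2.
12 + 1/(2/1) = 12 + 1/2 = 25/2
1 + 1/(25/2) = 1 + 2/25 = 27/25
1 + 1/(27/25) = 1 + 25/27 = 52/27
10 + 1/(52/27) = 10 + 27/52 = 547/52

547/52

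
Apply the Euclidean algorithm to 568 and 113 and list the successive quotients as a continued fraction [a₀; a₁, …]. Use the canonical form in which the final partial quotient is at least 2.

[5; 37, 1, 2]

Apply division with remainder until the remainder is 0:
⌊568/113⌋ = 5, remainder 3
⌊113/3⌋ = 37, remainder 2
⌊3/2⌋ = 1, remainder 1
⌊2/1⌋ = 2, remainder 0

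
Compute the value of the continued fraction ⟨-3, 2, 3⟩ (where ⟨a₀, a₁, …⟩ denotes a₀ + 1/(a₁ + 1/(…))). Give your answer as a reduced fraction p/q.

Work from the innermost term outward:
Start with 3.
2 + 1/(3/1) = 2 + 1/3 = 7/3
-3 + 1/(7/3) = -3 + 3/7 = -18/7

-18/7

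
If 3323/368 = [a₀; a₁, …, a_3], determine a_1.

⌊3323/368⌋ = 9, remainder 11
⌊368/11⌋ = 33, remainder 5

33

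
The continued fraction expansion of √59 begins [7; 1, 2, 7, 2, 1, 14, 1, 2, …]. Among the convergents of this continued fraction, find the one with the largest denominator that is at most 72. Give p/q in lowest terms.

a_0 = 7: 7/1  (≤ bound)
a_1 = 1: 8/1  (≤ bound)
a_2 = 2: 23/3  (≤ bound)
a_3 = 7: 169/22  (≤ bound)
a_4 = 2: 361/47  (≤ bound)
a_5 = 1: 530/69  (≤ bound)
a_6 = 14: 7781/1013  (> 72, stop)

530/69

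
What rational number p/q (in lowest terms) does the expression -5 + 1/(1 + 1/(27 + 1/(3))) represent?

Start with 3.
27 + 1/(3/1) = 27 + 1/3 = 82/3
1 + 1/(82/3) = 1 + 3/82 = 85/82
-5 + 1/(85/82) = -5 + 82/85 = -343/85

-343/85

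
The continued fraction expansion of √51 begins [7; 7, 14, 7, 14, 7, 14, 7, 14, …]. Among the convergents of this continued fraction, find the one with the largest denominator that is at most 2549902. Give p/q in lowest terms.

a_0 = 7: 7/1  (≤ bound)
a_1 = 7: 50/7  (≤ bound)
a_2 = 14: 707/99  (≤ bound)
a_3 = 7: 4999/700  (≤ bound)
a_4 = 14: 70693/9899  (≤ bound)
a_5 = 7: 499850/69993  (≤ bound)
a_6 = 14: 7068593/989801  (≤ bound)
a_7 = 7: 49980001/6998600  (> 2549902, stop)

7068593/989801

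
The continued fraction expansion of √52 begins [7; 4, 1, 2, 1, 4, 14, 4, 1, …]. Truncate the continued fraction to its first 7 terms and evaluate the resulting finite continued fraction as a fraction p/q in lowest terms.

a_0 = 7: 7/1
a_1 = 4: 29/4
a_2 = 1: 36/5
a_3 = 2: 101/14
a_4 = 1: 137/19
a_5 = 4: 649/90
a_6 = 14: 9223/1279

9223/1279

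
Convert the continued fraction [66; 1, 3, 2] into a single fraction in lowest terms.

601/9

Start with 2.
3 + 1/(2/1) = 3 + 1/2 = 7/2
1 + 1/(7/2) = 1 + 2/7 = 9/7
66 + 1/(9/7) = 66 + 7/9 = 601/9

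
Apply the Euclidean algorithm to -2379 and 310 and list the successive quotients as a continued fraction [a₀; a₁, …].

[-8; 3, 14, 2, 3]

-2379 = -8·310 + 101, so a_0 = -8
310 = 3·101 + 7, so a_1 = 3
101 = 14·7 + 3, so a_2 = 14
7 = 2·3 + 1, so a_3 = 2
3 = 3·1 + 0, so a_4 = 3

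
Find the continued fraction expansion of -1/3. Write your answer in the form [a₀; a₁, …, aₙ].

[-1; 1, 2]

-1 = -1·3 + 2, so a_0 = -1
3 = 1·2 + 1, so a_1 = 1
2 = 2·1 + 0, so a_2 = 2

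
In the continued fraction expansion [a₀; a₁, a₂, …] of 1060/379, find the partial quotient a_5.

1

1060 = 2·379 + 302, so a_0 = 2
379 = 1·302 + 77, so a_1 = 1
302 = 3·77 + 71, so a_2 = 3
77 = 1·71 + 6, so a_3 = 1
71 = 11·6 + 5, so a_4 = 11
6 = 1·5 + 1, so a_5 = 1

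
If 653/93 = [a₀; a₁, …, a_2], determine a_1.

46

⌊653/93⌋ = 7, remainder 2
⌊93/2⌋ = 46, remainder 1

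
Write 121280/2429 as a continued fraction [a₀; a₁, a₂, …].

121280 = 49·2429 + 2259, so a_0 = 49
2429 = 1·2259 + 170, so a_1 = 1
2259 = 13·170 + 49, so a_2 = 13
170 = 3·49 + 23, so a_3 = 3
49 = 2·23 + 3, so a_4 = 2
23 = 7·3 + 2, so a_5 = 7
3 = 1·2 + 1, so a_6 = 1
2 = 2·1 + 0, so a_7 = 2

[49; 1, 13, 3, 2, 7, 1, 2]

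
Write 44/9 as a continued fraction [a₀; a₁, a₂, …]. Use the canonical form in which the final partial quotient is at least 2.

[4; 1, 8]

Apply division with remainder until the remainder is 0:
44 ÷ 9 → quotient 4, remainder 8
9 ÷ 8 → quotient 1, remainder 1
8 ÷ 1 → quotient 8, remainder 0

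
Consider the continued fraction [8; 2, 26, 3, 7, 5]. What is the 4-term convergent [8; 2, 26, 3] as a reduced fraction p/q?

1367/161

a_0 = 8: 8/1
a_1 = 2: 17/2
a_2 = 26: 450/53
a_3 = 3: 1367/161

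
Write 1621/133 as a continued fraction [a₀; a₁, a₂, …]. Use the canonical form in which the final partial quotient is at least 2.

1621 = 12·133 + 25, so a_0 = 12
133 = 5·25 + 8, so a_1 = 5
25 = 3·8 + 1, so a_2 = 3
8 = 8·1 + 0, so a_3 = 8

[12; 5, 3, 8]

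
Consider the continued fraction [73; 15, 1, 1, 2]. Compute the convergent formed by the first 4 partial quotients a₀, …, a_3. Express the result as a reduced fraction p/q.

a_0 = 73: 73/1
a_1 = 15: 1096/15
a_2 = 1: 1169/16
a_3 = 1: 2265/31

2265/31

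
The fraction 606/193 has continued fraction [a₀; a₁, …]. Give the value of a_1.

⌊606/193⌋ = 3, remainder 27
⌊193/27⌋ = 7, remainder 4

7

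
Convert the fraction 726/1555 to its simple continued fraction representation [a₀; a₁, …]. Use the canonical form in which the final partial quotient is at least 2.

[0; 2, 7, 20, 1, 1, 2]

Repeatedly divide and take the remainder:
726 ÷ 1555 → quotient 0, remainder 726
1555 ÷ 726 → quotient 2, remainder 103
726 ÷ 103 → quotient 7, remainder 5
103 ÷ 5 → quotient 20, remainder 3
5 ÷ 3 → quotient 1, remainder 2
3 ÷ 2 → quotient 1, remainder 1
2 ÷ 1 → quotient 2, remainder 0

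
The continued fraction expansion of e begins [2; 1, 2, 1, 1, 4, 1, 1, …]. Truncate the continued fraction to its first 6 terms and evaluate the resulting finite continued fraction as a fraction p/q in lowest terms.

Start with 4.
1 + 1/(4/1) = 1 + 1/4 = 5/4
1 + 1/(5/4) = 1 + 4/5 = 9/5
2 + 1/(9/5) = 2 + 5/9 = 23/9
1 + 1/(23/9) = 1 + 9/23 = 32/23
2 + 1/(32/23) = 2 + 23/32 = 87/32

87/32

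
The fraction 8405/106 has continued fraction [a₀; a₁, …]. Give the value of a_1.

⌊8405/106⌋ = 79, remainder 31
⌊106/31⌋ = 3, remainder 13

3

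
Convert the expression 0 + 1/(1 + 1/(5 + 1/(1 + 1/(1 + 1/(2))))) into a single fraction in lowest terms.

a_0 = 0: 0/1
a_1 = 1: 1/1
a_2 = 5: 5/6
a_3 = 1: 6/7
a_4 = 1: 11/13
a_5 = 2: 28/33

28/33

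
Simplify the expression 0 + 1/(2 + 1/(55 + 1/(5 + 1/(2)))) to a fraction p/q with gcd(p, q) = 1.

a_0 = 0: 0/1
a_1 = 2: 1/2
a_2 = 55: 55/111
a_3 = 5: 276/557
a_4 = 2: 607/1225

607/1225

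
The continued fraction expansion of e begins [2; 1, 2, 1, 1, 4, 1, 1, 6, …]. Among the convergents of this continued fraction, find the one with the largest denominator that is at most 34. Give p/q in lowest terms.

87/32

a_0 = 2: 2/1  (≤ bound)
a_1 = 1: 3/1  (≤ bound)
a_2 = 2: 8/3  (≤ bound)
a_3 = 1: 11/4  (≤ bound)
a_4 = 1: 19/7  (≤ bound)
a_5 = 4: 87/32  (≤ bound)
a_6 = 1: 106/39  (> 34, stop)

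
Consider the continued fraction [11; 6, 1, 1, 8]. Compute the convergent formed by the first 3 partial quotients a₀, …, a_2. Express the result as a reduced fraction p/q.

a_0 = 11: 11/1
a_1 = 6: 67/6
a_2 = 1: 78/7

78/7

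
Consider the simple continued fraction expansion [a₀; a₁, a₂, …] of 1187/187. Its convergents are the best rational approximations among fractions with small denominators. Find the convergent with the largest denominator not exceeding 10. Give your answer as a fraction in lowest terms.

a_0 = 6: 6/1  (≤ bound)
a_1 = 2: 13/2  (≤ bound)
a_2 = 1: 19/3  (≤ bound)
a_3 = 7: 146/23  (> 10, stop)

19/3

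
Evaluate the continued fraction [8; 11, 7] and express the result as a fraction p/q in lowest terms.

a_0 = 8: 8/1
a_1 = 11: 89/11
a_2 = 7: 631/78

631/78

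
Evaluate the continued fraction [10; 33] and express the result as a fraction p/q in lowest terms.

331/33

Start with 33.
10 + 1/(33/1) = 10 + 1/33 = 331/33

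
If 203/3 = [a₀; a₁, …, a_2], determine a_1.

Apply division with remainder until the remainder is 0:
203 = 67·3 + 2, so a_0 = 67
3 = 1·2 + 1, so a_1 = 1

1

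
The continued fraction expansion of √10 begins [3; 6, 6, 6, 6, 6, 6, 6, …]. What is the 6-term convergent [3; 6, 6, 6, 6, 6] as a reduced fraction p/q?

27379/8658

a_0 = 3: 3/1
a_1 = 6: 19/6
a_2 = 6: 117/37
a_3 = 6: 721/228
a_4 = 6: 4443/1405
a_5 = 6: 27379/8658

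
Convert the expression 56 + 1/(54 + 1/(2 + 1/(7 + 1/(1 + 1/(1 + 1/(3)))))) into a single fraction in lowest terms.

a_0 = 56: 56/1
a_1 = 54: 3025/54
a_2 = 2: 6106/109
a_3 = 7: 45767/817
a_4 = 1: 51873/926
a_5 = 1: 97640/1743
a_6 = 3: 344793/6155

344793/6155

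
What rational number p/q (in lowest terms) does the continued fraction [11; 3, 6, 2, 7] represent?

a_0 = 11: 11/1
a_1 = 3: 34/3
a_2 = 6: 215/19
a_3 = 2: 464/41
a_4 = 7: 3463/306

3463/306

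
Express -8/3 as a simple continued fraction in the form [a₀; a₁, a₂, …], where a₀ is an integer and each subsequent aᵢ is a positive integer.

-8 = -3·3 + 1, so a_0 = -3
3 = 3·1 + 0, so a_1 = 3

[-3; 3]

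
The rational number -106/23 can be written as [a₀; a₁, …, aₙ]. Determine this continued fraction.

[-5; 2, 1, 1, 4]

Repeatedly divide and take the remainder:
-106 ÷ 23 → quotient -5, remainder 9
23 ÷ 9 → quotient 2, remainder 5
9 ÷ 5 → quotient 1, remainder 4
5 ÷ 4 → quotient 1, remainder 1
4 ÷ 1 → quotient 4, remainder 0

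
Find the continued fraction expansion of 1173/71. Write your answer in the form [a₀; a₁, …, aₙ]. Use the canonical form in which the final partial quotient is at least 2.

[16; 1, 1, 11, 3]

⌊1173/71⌋ = 16, remainder 37
⌊71/37⌋ = 1, remainder 34
⌊37/34⌋ = 1, remainder 3
⌊34/3⌋ = 11, remainder 1
⌊3/1⌋ = 3, remainder 0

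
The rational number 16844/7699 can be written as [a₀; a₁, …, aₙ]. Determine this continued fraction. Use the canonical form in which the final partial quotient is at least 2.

16844 ÷ 7699 → quotient 2, remainder 1446
7699 ÷ 1446 → quotient 5, remainder 469
1446 ÷ 469 → quotient 3, remainder 39
469 ÷ 39 → quotient 12, remainder 1
39 ÷ 1 → quotient 39, remainder 0

[2; 5, 3, 12, 39]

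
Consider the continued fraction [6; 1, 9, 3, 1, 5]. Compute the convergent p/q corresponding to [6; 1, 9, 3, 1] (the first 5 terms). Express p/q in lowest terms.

Start with 1.
3 + 1/(1/1) = 3 + 1/1 = 4/1
9 + 1/(4/1) = 9 + 1/4 = 37/4
1 + 1/(37/4) = 1 + 4/37 = 41/37
6 + 1/(41/37) = 6 + 37/41 = 283/41

283/41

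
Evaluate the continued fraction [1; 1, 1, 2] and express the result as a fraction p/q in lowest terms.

a_0 = 1: 1/1
a_1 = 1: 2/1
a_2 = 1: 3/2
a_3 = 2: 8/5

8/5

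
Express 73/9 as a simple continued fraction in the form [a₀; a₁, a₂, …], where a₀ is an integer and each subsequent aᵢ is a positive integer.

[8; 9]

Repeatedly divide and take the remainder:
73 ÷ 9 → quotient 8, remainder 1
9 ÷ 1 → quotient 9, remainder 0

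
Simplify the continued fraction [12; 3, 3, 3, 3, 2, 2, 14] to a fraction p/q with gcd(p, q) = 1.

108326/8805

Start with 14.
2 + 1/(14/1) = 2 + 1/14 = 29/14
2 + 1/(29/14) = 2 + 14/29 = 72/29
3 + 1/(72/29) = 3 + 29/72 = 245/72
3 + 1/(245/72) = 3 + 72/245 = 807/245
3 + 1/(807/245) = 3 + 245/807 = 2666/807
3 + 1/(2666/807) = 3 + 807/2666 = 8805/2666
12 + 1/(8805/2666) = 12 + 2666/8805 = 108326/8805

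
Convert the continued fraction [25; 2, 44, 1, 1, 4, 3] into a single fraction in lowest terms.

a_0 = 25: 25/1
a_1 = 2: 51/2
a_2 = 44: 2269/89
a_3 = 1: 2320/91
a_4 = 1: 4589/180
a_5 = 4: 20676/811
a_6 = 3: 66617/2613

66617/2613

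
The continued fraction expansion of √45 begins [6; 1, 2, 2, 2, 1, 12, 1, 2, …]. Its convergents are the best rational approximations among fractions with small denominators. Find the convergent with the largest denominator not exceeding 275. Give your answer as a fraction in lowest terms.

161/24

a_0 = 6: 6/1  (≤ bound)
a_1 = 1: 7/1  (≤ bound)
a_2 = 2: 20/3  (≤ bound)
a_3 = 2: 47/7  (≤ bound)
a_4 = 2: 114/17  (≤ bound)
a_5 = 1: 161/24  (≤ bound)
a_6 = 12: 2046/305  (> 275, stop)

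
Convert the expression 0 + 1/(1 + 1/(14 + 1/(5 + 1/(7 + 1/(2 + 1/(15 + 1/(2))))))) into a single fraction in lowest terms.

34905/37364

Work from the innermost term outward:
Start with 2.
15 + 1/(2/1) = 15 + 1/2 = 31/2
2 + 1/(31/2) = 2 + 2/31 = 64/31
7 + 1/(64/31) = 7 + 31/64 = 479/64
5 + 1/(479/64) = 5 + 64/479 = 2459/479
14 + 1/(2459/479) = 14 + 479/2459 = 34905/2459
1 + 1/(34905/2459) = 1 + 2459/34905 = 37364/34905
0 + 1/(37364/34905) = 0 + 34905/37364 = 34905/37364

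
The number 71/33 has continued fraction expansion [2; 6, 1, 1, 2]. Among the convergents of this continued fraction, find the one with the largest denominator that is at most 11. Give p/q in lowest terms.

a_0 = 2: 2/1  (≤ bound)
a_1 = 6: 13/6  (≤ bound)
a_2 = 1: 15/7  (≤ bound)
a_3 = 1: 28/13  (> 11, stop)

15/7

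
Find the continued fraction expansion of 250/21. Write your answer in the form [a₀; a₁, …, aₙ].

⌊250/21⌋ = 11, remainder 19
⌊21/19⌋ = 1, remainder 2
⌊19/2⌋ = 9, remainder 1
⌊2/1⌋ = 2, remainder 0

[11; 1, 9, 2]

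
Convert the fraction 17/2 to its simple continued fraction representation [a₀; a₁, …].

[8; 2]

17 = 8·2 + 1, so a_0 = 8
2 = 2·1 + 0, so a_1 = 2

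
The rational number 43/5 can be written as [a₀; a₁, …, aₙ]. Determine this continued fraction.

[8; 1, 1, 2]

Apply division with remainder until the remainder is 0:
⌊43/5⌋ = 8, remainder 3
⌊5/3⌋ = 1, remainder 2
⌊3/2⌋ = 1, remainder 1
⌊2/1⌋ = 2, remainder 0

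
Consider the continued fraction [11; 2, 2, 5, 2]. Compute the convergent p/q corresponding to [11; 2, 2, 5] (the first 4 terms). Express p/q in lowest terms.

a_0 = 11: 11/1
a_1 = 2: 23/2
a_2 = 2: 57/5
a_3 = 5: 308/27

308/27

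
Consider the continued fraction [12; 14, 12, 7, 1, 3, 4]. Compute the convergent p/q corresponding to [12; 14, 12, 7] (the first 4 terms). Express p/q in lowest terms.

14449/1197

Start with 7.
12 + 1/(7/1) = 12 + 1/7 = 85/7
14 + 1/(85/7) = 14 + 7/85 = 1197/85
12 + 1/(1197/85) = 12 + 85/1197 = 14449/1197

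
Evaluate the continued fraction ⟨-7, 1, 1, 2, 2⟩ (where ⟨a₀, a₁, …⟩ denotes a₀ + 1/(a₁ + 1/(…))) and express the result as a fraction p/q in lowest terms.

-77/12

a_0 = -7: -7/1
a_1 = 1: -6/1
a_2 = 1: -13/2
a_3 = 2: -32/5
a_4 = 2: -77/12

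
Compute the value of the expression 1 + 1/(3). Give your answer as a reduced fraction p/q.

Build up convergents one term at a time:
a_0 = 1: 1/1
a_1 = 3: 4/3

4/3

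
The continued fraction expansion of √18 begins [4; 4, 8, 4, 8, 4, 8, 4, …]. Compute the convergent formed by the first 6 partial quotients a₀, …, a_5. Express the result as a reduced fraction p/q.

19601/4620

a_0 = 4: 4/1
a_1 = 4: 17/4
a_2 = 8: 140/33
a_3 = 4: 577/136
a_4 = 8: 4756/1121
a_5 = 4: 19601/4620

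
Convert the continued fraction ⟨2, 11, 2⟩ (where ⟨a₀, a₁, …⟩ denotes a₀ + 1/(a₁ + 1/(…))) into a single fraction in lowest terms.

Start with 2.
11 + 1/(2/1) = 11 + 1/2 = 23/2
2 + 1/(23/2) = 2 + 2/23 = 48/23

48/23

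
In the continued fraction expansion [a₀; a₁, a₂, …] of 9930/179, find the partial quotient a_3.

9930 ÷ 179 → quotient 55, remainder 85
179 ÷ 85 → quotient 2, remainder 9
85 ÷ 9 → quotient 9, remainder 4
9 ÷ 4 → quotient 2, remainder 1

2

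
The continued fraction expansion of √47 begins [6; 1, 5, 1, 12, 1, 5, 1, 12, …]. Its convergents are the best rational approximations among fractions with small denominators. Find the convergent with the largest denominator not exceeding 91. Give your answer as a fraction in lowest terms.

a_0 = 6: 6/1  (≤ bound)
a_1 = 1: 7/1  (≤ bound)
a_2 = 5: 41/6  (≤ bound)
a_3 = 1: 48/7  (≤ bound)
a_4 = 12: 617/90  (≤ bound)
a_5 = 1: 665/97  (> 91, stop)

617/90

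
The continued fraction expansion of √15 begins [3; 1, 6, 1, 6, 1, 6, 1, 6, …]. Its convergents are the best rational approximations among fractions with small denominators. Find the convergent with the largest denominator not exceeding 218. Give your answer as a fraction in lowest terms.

244/63

List convergents until the denominator exceeds the bound:
a_0 = 3: 3/1  (≤ bound)
a_1 = 1: 4/1  (≤ bound)
a_2 = 6: 27/7  (≤ bound)
a_3 = 1: 31/8  (≤ bound)
a_4 = 6: 213/55  (≤ bound)
a_5 = 1: 244/63  (≤ bound)
a_6 = 6: 1677/433  (> 218, stop)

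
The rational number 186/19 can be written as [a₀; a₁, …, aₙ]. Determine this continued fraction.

[9; 1, 3, 1, 3]

Run the Euclidean algorithm, recording each quotient:
186 ÷ 19 → quotient 9, remainder 15
19 ÷ 15 → quotient 1, remainder 4
15 ÷ 4 → quotient 3, remainder 3
4 ÷ 3 → quotient 1, remainder 1
3 ÷ 1 → quotient 3, remainder 0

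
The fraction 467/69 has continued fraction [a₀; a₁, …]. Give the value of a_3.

3

467 ÷ 69 → quotient 6, remainder 53
69 ÷ 53 → quotient 1, remainder 16
53 ÷ 16 → quotient 3, remainder 5
16 ÷ 5 → quotient 3, remainder 1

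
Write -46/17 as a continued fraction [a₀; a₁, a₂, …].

[-3; 3, 2, 2]

Apply division with remainder until the remainder is 0:
-46 = -3·17 + 5, so a_0 = -3
17 = 3·5 + 2, so a_1 = 3
5 = 2·2 + 1, so a_2 = 2
2 = 2·1 + 0, so a_3 = 2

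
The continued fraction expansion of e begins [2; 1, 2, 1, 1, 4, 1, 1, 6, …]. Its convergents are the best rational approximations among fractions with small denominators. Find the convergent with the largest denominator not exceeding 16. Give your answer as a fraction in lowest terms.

19/7

a_0 = 2: 2/1  (≤ bound)
a_1 = 1: 3/1  (≤ bound)
a_2 = 2: 8/3  (≤ bound)
a_3 = 1: 11/4  (≤ bound)
a_4 = 1: 19/7  (≤ bound)
a_5 = 4: 87/32  (> 16, stop)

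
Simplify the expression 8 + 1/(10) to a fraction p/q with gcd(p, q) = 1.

Compute successive convergents:
a_0 = 8: 8/1
a_1 = 10: 81/10

81/10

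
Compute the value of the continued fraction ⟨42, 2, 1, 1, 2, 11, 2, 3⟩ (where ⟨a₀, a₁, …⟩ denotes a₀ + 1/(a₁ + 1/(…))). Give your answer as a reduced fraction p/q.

Build up convergents one term at a time:
a_0 = 42: 42/1
a_1 = 2: 85/2
a_2 = 1: 127/3
a_3 = 1: 212/5
a_4 = 2: 551/13
a_5 = 11: 6273/148
a_6 = 2: 13097/309
a_7 = 3: 45564/1075

45564/1075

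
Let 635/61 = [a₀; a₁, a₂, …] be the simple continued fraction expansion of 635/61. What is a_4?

Apply division with remainder until the remainder is 0:
⌊635/61⌋ = 10, remainder 25
⌊61/25⌋ = 2, remainder 11
⌊25/11⌋ = 2, remainder 3
⌊11/3⌋ = 3, remainder 2
⌊3/2⌋ = 1, remainder 1

1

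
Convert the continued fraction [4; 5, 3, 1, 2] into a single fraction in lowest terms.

243/58

Start with 2.
1 + 1/(2/1) = 1 + 1/2 = 3/2
3 + 1/(3/2) = 3 + 2/3 = 11/3
5 + 1/(11/3) = 5 + 3/11 = 58/11
4 + 1/(58/11) = 4 + 11/58 = 243/58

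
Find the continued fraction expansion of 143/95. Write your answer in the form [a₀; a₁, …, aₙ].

[1; 1, 1, 47]

143 ÷ 95 → quotient 1, remainder 48
95 ÷ 48 → quotient 1, remainder 47
48 ÷ 47 → quotient 1, remainder 1
47 ÷ 1 → quotient 47, remainder 0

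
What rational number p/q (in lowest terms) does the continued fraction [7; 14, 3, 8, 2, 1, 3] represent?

Work from the innermost term outward:
Start with 3.
1 + 1/(3/1) = 1 + 1/3 = 4/3
2 + 1/(4/3) = 2 + 3/4 = 11/4
8 + 1/(11/4) = 8 + 4/11 = 92/11
3 + 1/(92/11) = 3 + 11/92 = 287/92
14 + 1/(287/92) = 14 + 92/287 = 4110/287
7 + 1/(4110/287) = 7 + 287/4110 = 29057/4110

29057/4110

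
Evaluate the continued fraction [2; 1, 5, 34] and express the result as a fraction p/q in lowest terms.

581/205

Build up convergents one term at a time:
a_0 = 2: 2/1
a_1 = 1: 3/1
a_2 = 5: 17/6
a_3 = 34: 581/205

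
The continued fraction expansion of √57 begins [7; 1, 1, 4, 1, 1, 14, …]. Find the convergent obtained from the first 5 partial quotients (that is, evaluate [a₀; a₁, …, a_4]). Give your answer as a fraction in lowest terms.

a_0 = 7: 7/1
a_1 = 1: 8/1
a_2 = 1: 15/2
a_3 = 4: 68/9
a_4 = 1: 83/11

83/11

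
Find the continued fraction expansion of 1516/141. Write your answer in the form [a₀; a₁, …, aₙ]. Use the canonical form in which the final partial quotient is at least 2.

[10; 1, 3, 35]

1516 ÷ 141 → quotient 10, remainder 106
141 ÷ 106 → quotient 1, remainder 35
106 ÷ 35 → quotient 3, remainder 1
35 ÷ 1 → quotient 35, remainder 0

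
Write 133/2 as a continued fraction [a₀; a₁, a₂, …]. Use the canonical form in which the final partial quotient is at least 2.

Run the Euclidean algorithm, recording each quotient:
⌊133/2⌋ = 66, remainder 1
⌊2/1⌋ = 2, remainder 0

[66; 2]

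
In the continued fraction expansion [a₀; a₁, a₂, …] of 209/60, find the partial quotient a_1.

2

⌊209/60⌋ = 3, remainder 29
⌊60/29⌋ = 2, remainder 2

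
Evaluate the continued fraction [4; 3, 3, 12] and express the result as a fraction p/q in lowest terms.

Start with 12.
3 + 1/(12/1) = 3 + 1/12 = 37/12
3 + 1/(37/12) = 3 + 12/37 = 123/37
4 + 1/(123/37) = 4 + 37/123 = 529/123

529/123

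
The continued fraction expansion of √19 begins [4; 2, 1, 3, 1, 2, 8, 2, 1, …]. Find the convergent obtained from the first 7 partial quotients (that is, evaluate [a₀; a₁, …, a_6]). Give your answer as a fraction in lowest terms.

Use the convergent recurrence hₖ = aₖ·hₖ₋₁ + hₖ₋₂ (and likewise for the denominators kₖ):
a_0 = 4: 4/1
a_1 = 2: 9/2
a_2 = 1: 13/3
a_3 = 3: 48/11
a_4 = 1: 61/14
a_5 = 2: 170/39
a_6 = 8: 1421/326

1421/326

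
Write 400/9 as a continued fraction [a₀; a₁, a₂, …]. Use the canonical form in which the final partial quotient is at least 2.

[44; 2, 4]

Repeatedly divide and take the remainder:
400 = 44·9 + 4, so a_0 = 44
9 = 2·4 + 1, so a_1 = 2
4 = 4·1 + 0, so a_2 = 4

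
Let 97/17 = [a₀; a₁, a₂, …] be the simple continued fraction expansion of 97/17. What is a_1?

97 ÷ 17 → quotient 5, remainder 12
17 ÷ 12 → quotient 1, remainder 5

1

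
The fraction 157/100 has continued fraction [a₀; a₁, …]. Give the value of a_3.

157 = 1·100 + 57, so a_0 = 1
100 = 1·57 + 43, so a_1 = 1
57 = 1·43 + 14, so a_2 = 1
43 = 3·14 + 1, so a_3 = 3

3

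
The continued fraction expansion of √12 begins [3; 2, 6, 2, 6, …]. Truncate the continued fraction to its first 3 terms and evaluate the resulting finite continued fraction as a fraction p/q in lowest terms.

45/13

Start with 6.
2 + 1/(6/1) = 2 + 1/6 = 13/6
3 + 1/(13/6) = 3 + 6/13 = 45/13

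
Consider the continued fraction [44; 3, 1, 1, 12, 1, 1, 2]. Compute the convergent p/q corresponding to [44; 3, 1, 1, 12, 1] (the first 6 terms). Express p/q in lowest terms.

4207/95

a_0 = 44: 44/1
a_1 = 3: 133/3
a_2 = 1: 177/4
a_3 = 1: 310/7
a_4 = 12: 3897/88
a_5 = 1: 4207/95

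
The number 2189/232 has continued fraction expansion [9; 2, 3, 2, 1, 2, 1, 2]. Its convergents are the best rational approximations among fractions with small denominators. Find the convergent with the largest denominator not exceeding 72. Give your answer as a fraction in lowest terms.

List convergents until the denominator exceeds the bound:
a_0 = 9: 9/1  (≤ bound)
a_1 = 2: 19/2  (≤ bound)
a_2 = 3: 66/7  (≤ bound)
a_3 = 2: 151/16  (≤ bound)
a_4 = 1: 217/23  (≤ bound)
a_5 = 2: 585/62  (≤ bound)
a_6 = 1: 802/85  (> 72, stop)

585/62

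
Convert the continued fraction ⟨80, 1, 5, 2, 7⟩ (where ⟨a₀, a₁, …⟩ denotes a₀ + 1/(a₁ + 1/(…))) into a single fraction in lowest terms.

Start with 7.
2 + 1/(7/1) = 2 + 1/7 = 15/7
5 + 1/(15/7) = 5 + 7/15 = 82/15
1 + 1/(82/15) = 1 + 15/82 = 97/82
80 + 1/(97/82) = 80 + 82/97 = 7842/97

7842/97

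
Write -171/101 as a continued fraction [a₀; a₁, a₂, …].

[-2; 3, 3, 1, 7]

Run the Euclidean algorithm, recording each quotient:
-171 ÷ 101 → quotient -2, remainder 31
101 ÷ 31 → quotient 3, remainder 8
31 ÷ 8 → quotient 3, remainder 7
8 ÷ 7 → quotient 1, remainder 1
7 ÷ 1 → quotient 7, remainder 0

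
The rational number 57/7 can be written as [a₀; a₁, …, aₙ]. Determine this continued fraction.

Apply division with remainder until the remainder is 0:
⌊57/7⌋ = 8, remainder 1
⌊7/1⌋ = 7, remainder 0

[8; 7]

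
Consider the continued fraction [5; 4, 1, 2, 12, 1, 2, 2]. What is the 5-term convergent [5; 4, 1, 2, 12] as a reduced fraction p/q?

902/173

Collapse the nested fraction from the inside out:
Start with 12.
2 + 1/(12/1) = 2 + 1/12 = 25/12
1 + 1/(25/12) = 1 + 12/25 = 37/25
4 + 1/(37/25) = 4 + 25/37 = 173/37
5 + 1/(173/37) = 5 + 37/173 = 902/173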